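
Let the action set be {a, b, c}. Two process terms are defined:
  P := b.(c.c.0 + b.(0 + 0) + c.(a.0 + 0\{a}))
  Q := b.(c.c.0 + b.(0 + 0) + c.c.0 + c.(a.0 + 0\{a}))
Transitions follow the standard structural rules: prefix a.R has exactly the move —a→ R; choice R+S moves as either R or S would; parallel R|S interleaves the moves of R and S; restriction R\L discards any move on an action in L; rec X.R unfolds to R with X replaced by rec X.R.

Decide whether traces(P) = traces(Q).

LTS(P): 6 reachable states
  s0 = b.(c.c.0 + b.(0 + 0) + c.(a.0 + 0\{a})) has moves =b=> s1
  s1 = c.c.0 + b.(0 + 0) + c.(a.0 + 0\{a}) has moves =b=> s2, =c=> s3, =c=> s4
  s2 = 0 + 0 has moves ·
  s3 = a.0 + 0\{a} has moves =a=> s5
  s4 = c.0 has moves =c=> s5
  s5 = 0 has moves ·
LTS(Q): 6 reachable states
  t0 = b.(c.c.0 + b.(0 + 0) + c.c.0 + c.(a.0 + 0\{a})) has moves =b=> t1
  t1 = c.c.0 + b.(0 + 0) + c.c.0 + c.(a.0 + 0\{a}) has moves =b=> t2, =c=> t3, =c=> t4
  t2 = 0 + 0 has moves ·
  t3 = a.0 + 0\{a} has moves =a=> t5
  t4 = c.0 has moves =c=> t5
  t5 = 0 has moves ·
Partition-refinement fixed point:
  B0 = {s0, t0}
  B1 = {s1, t1}
  B2 = {s4, t4}
  B3 = {s2, s5, t2, t5}
  B4 = {s3, t3}
s0 ∈ B0, t0 ∈ B0 → same block
Bisimilar ⇒ trace-equivalent.

traces(P) = traces(Q)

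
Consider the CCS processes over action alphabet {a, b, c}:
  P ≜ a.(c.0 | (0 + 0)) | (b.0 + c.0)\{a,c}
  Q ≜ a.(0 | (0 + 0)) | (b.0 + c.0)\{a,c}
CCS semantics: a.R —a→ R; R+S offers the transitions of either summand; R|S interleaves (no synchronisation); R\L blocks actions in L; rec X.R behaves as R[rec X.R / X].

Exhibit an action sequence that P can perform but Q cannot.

P's transition system — 6 states:
  u0 = a.(c.0 | (0 + 0)) | (b.0 + c.0)\{a,c} | --a--▸ u1, --b--▸ u2
  u1 = c.0 | (0 + 0) | (b.0 + c.0)\{a,c} | --b--▸ u3, --c--▸ u4
  u2 = a.(c.0 | (0 + 0)) | 0\{a,c} | --a--▸ u3
  u3 = c.0 | (0 + 0) | 0\{a,c} | --c--▸ u5
  u4 = 0 | (0 + 0) | (b.0 + c.0)\{a,c} | --b--▸ u5
  u5 = 0 | (0 + 0) | 0\{a,c} | ∅
Q's transition system — 4 states:
  v0 = a.(0 | (0 + 0)) | (b.0 + c.0)\{a,c} | --a--▸ v1, --b--▸ v2
  v1 = 0 | (0 + 0) | (b.0 + c.0)\{a,c} | --b--▸ v3
  v2 = a.(0 | (0 + 0)) | 0\{a,c} | --a--▸ v3
  v3 = 0 | (0 + 0) | 0\{a,c} | ∅
Executing ac from P (initial set {u0}):
  after a @ step 1: {u1}
  after c @ step 2: {u4}
  — P admits the full trace.
Executing ac from Q (initial set {v0}):
  after a @ step 1: {v1}
  after c @ step 2: ∅  — Q cannot continue

ac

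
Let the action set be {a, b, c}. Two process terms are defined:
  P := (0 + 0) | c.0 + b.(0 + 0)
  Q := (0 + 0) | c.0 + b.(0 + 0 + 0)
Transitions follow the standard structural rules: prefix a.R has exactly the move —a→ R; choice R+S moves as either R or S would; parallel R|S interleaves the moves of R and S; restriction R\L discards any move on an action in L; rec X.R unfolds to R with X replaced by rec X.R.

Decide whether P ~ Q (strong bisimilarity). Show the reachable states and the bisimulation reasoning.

YES

Reachable graph of P (3 states):
  s0 = (0 + 0) | c.0 + b.(0 + 0) has moves =b=> s1, =c=> s2
  s1 = 0 + 0 has moves deadlocked
  s2 = (0 + 0) | 0 has moves deadlocked
Reachable graph of Q (3 states):
  t0 = (0 + 0) | c.0 + b.(0 + 0 + 0) has moves =b=> t1, =c=> t2
  t1 = 0 + 0 + 0 has moves deadlocked
  t2 = (0 + 0) | 0 has moves deadlocked
Coarsest stable partition (strong bisimilarity classes):
  B0 = {s0, t0}
  B1 = {s1, s2, t1, t2}
s0 ∈ B0, t0 ∈ B0 → same block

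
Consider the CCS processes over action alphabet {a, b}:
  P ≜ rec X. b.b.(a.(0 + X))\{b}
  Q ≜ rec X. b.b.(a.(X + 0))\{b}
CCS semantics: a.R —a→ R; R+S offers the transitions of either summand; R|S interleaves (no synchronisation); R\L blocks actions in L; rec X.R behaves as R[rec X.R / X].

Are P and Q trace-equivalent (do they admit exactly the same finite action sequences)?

LTS(P): 4 reachable states
  u0 = rec X. b.b.(a.(0 + X))\{b} → —b→ u1
  u1 = b.(a.(0 + (rec X. b.b.(a.(0 + X))\{b})))\{b} → —b→ u2
  u2 = (a.(0 + (rec X. b.b.(a.(0 + X))\{b})))\{b} → —a→ u3
  u3 = (0 + (rec X. b.b.(a.(0 + X))\{b}))\{b} → ∅
LTS(Q): 4 reachable states
  v0 = rec X. b.b.(a.(X + 0))\{b} → —b→ v1
  v1 = b.(a.((rec X. b.b.(a.(X + 0))\{b}) + 0))\{b} → —b→ v2
  v2 = (a.((rec X. b.b.(a.(X + 0))\{b}) + 0))\{b} → —a→ v3
  v3 = ((rec X. b.b.(a.(X + 0))\{b}) + 0)\{b} → ∅
Coarsest stable partition (strong bisimilarity classes):
  B0 = {u0, v0}
  B1 = {u1, v1}
  B2 = {u2, v2}
  B3 = {u3, v3}
u0 ∈ B0, v0 ∈ B0 → same block
Bisimilar ⇒ trace-equivalent.

trace-equivalent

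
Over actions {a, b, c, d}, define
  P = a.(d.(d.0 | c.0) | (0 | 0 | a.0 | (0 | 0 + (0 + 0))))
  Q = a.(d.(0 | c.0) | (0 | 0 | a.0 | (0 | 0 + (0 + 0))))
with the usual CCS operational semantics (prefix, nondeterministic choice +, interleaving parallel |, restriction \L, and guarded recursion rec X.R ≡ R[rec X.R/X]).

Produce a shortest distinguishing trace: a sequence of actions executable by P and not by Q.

add

LTS(P): 11 reachable states
  p0 = a.(d.(d.0 | c.0) | (0 | 0 | a.0 | (0 | 0 + (0 + 0)))) ⊢ -a-> p1
  p1 = d.(d.0 | c.0) | (0 | 0 | a.0 | (0 | 0 + (0 + 0))) ⊢ -a-> p2, -d-> p3
  p2 = d.(d.0 | c.0) | (0 | 0 | 0 | (0 | 0 + (0 + 0))) ⊢ -d-> p4
  p3 = d.0 | c.0 | (0 | 0 | a.0 | (0 | 0 + (0 + 0))) ⊢ -a-> p4, -c-> p5, -d-> p6
  p4 = d.0 | c.0 | (0 | 0 | 0 | (0 | 0 + (0 + 0))) ⊢ -c-> p7, -d-> p8
  p5 = d.0 | 0 | (0 | 0 | a.0 | (0 | 0 + (0 + 0))) ⊢ -a-> p7, -d-> p9
  p6 = 0 | c.0 | (0 | 0 | a.0 | (0 | 0 + (0 + 0))) ⊢ -a-> p8, -c-> p9
  p7 = d.0 | 0 | (0 | 0 | 0 | (0 | 0 + (0 + 0))) ⊢ -d-> p10
  p8 = 0 | c.0 | (0 | 0 | 0 | (0 | 0 + (0 + 0))) ⊢ -c-> p10
  p9 = 0 | 0 | (0 | 0 | a.0 | (0 | 0 + (0 + 0))) ⊢ -a-> p10
  p10 = 0 | 0 | (0 | 0 | 0 | (0 | 0 + (0 + 0))) ⊢ (no moves)
LTS(Q): 7 reachable states
  q0 = a.(d.(0 | c.0) | (0 | 0 | a.0 | (0 | 0 + (0 + 0)))) ⊢ -a-> q1
  q1 = d.(0 | c.0) | (0 | 0 | a.0 | (0 | 0 + (0 + 0))) ⊢ -a-> q2, -d-> q3
  q2 = d.(0 | c.0) | (0 | 0 | 0 | (0 | 0 + (0 + 0))) ⊢ -d-> q4
  q3 = 0 | c.0 | (0 | 0 | a.0 | (0 | 0 + (0 + 0))) ⊢ -a-> q4, -c-> q5
  q4 = 0 | c.0 | (0 | 0 | 0 | (0 | 0 + (0 + 0))) ⊢ -c-> q6
  q5 = 0 | 0 | (0 | 0 | a.0 | (0 | 0 + (0 + 0))) ⊢ -a-> q6
  q6 = 0 | 0 | (0 | 0 | 0 | (0 | 0 + (0 + 0))) ⊢ (no moves)
Trace ⟨add⟩ through P, begin at {p0}:
  [1] a ⇒ {p1}
  [2] d ⇒ {p3}
  [3] d ⇒ {p6}
  ✓ P
Trace ⟨add⟩ through Q, begin at {q0}:
  [1] a ⇒ {q1}
  [2] d ⇒ {q3}
  [3] d ⇒ no successor for Q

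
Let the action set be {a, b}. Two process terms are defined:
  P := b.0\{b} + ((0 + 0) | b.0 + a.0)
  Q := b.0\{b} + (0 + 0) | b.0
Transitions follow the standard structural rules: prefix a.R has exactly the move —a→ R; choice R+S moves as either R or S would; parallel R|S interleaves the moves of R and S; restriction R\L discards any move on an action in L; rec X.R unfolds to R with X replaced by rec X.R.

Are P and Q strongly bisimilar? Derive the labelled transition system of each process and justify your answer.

NO

P's transition system — 4 states:
  p0 = b.0\{b} + ((0 + 0) | b.0 + a.0) | ··a··> p1, ··b··> p2, ··b··> p3
  p1 = 0 | deadlocked
  p2 = (0 + 0) | 0 | deadlocked
  p3 = 0\{b} | deadlocked
Q's transition system — 3 states:
  q0 = b.0\{b} + (0 + 0) | b.0 | ··b··> q1, ··b··> q2
  q1 = (0 + 0) | 0 | deadlocked
  q2 = 0\{b} | deadlocked
Coarsest stable partition (strong bisimilarity classes):
  B0 = {p0}
  B1 = {p1, p2, p3, q1, q2}
  B2 = {q0}
p0 ∈ B0, q0 ∈ B2 → different blocks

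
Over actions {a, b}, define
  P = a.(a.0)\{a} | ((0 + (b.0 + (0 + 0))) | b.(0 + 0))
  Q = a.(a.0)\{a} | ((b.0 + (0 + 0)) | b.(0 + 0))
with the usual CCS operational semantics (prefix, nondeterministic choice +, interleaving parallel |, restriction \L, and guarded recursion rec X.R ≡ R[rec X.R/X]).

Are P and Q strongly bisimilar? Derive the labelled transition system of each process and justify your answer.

Reachable graph of P (8 states):
  u0 = a.(a.0)\{a} | ((0 + (b.0 + (0 + 0))) | b.(0 + 0)) → --a--▸ u1, --b--▸ u2, --b--▸ u3
  u1 = (a.0)\{a} | ((0 + (b.0 + (0 + 0))) | b.(0 + 0)) → --b--▸ u4, --b--▸ u5
  u2 = a.(a.0)\{a} | ((0 + (b.0 + (0 + 0))) | (0 + 0)) → --a--▸ u4, --b--▸ u6
  u3 = a.(a.0)\{a} | (0 | b.(0 + 0)) → --a--▸ u5, --b--▸ u6
  u4 = (a.0)\{a} | ((0 + (b.0 + (0 + 0))) | (0 + 0)) → --b--▸ u7
  u5 = (a.0)\{a} | (0 | b.(0 + 0)) → --b--▸ u7
  u6 = a.(a.0)\{a} | (0 | (0 + 0)) → --a--▸ u7
  u7 = (a.0)\{a} | (0 | (0 + 0)) → deadlocked
Reachable graph of Q (8 states):
  v0 = a.(a.0)\{a} | ((b.0 + (0 + 0)) | b.(0 + 0)) → --a--▸ v1, --b--▸ v2, --b--▸ v3
  v1 = (a.0)\{a} | ((b.0 + (0 + 0)) | b.(0 + 0)) → --b--▸ v4, --b--▸ v5
  v2 = a.(a.0)\{a} | ((b.0 + (0 + 0)) | (0 + 0)) → --a--▸ v4, --b--▸ v6
  v3 = a.(a.0)\{a} | (0 | b.(0 + 0)) → --a--▸ v5, --b--▸ v6
  v4 = (a.0)\{a} | ((b.0 + (0 + 0)) | (0 + 0)) → --b--▸ v7
  v5 = (a.0)\{a} | (0 | b.(0 + 0)) → --b--▸ v7
  v6 = a.(a.0)\{a} | (0 | (0 + 0)) → --a--▸ v7
  v7 = (a.0)\{a} | (0 | (0 + 0)) → deadlocked
Bisimilarity quotient blocks:
  B0 = {u0, v0}
  B1 = {u2, u3, v2, v3}
  B2 = {u6, v6}
  B3 = {u7, v7}
  B4 = {u4, u5, v4, v5}
  B5 = {u1, v1}
u0 ∈ B0, v0 ∈ B0 → same block

YES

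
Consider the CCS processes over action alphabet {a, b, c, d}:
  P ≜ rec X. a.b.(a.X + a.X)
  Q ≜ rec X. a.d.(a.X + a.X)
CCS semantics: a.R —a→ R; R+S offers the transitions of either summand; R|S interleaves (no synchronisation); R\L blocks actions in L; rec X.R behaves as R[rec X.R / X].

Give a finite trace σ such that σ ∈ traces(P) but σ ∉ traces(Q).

ab

LTS(P): 3 reachable states
  m0 = rec X. a.b.(a.X + a.X) | ··a··> m1
  m1 = b.(a.(rec X. a.b.(a.X + a.X)) + a.(rec X. a.b.(a.X + a.X))) | ··b··> m2
  m2 = a.(rec X. a.b.(a.X + a.X)) + a.(rec X. a.b.(a.X + a.X)) | ··a··> m0
LTS(Q): 3 reachable states
  n0 = rec X. a.d.(a.X + a.X) | ··a··> n1
  n1 = d.(a.(rec X. a.d.(a.X + a.X)) + a.(rec X. a.d.(a.X + a.X))) | ··d··> n2
  n2 = a.(rec X. a.d.(a.X + a.X)) + a.(rec X. a.d.(a.X + a.X)) | ··a··> n0
Trace ⟨ab⟩ through P, begin at {m0}:
  after a @ step 1: {m1}
  after b @ step 2: {m2}
  ✓ P
Trace ⟨ab⟩ through Q, begin at {n0}:
  after a @ step 1: {n1}
  after b @ step 2: no successor for Q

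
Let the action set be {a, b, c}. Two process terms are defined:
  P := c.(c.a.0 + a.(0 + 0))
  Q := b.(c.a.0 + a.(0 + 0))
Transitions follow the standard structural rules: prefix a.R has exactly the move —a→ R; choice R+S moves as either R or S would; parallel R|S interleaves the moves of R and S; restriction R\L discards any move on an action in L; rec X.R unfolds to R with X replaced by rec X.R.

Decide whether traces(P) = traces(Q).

traces(P) ≠ traces(Q) — witness ⟨c⟩

Reachable graph of P (5 states):
  u0 = c.(c.a.0 + a.(0 + 0)) has moves —c→ u1
  u1 = c.a.0 + a.(0 + 0) has moves —a→ u2, —c→ u3
  u2 = 0 + 0 has moves (no moves)
  u3 = a.0 has moves —a→ u4
  u4 = 0 has moves (no moves)
Reachable graph of Q (5 states):
  v0 = b.(c.a.0 + a.(0 + 0)) has moves —b→ v1
  v1 = c.a.0 + a.(0 + 0) has moves —a→ v2, —c→ v3
  v2 = 0 + 0 has moves (no moves)
  v3 = a.0 has moves —a→ v4
  v4 = 0 has moves (no moves)
Trace ⟨c⟩ through P, begin at {u0}:
  step 1 (c): {u1}
  ✓ P
Trace ⟨c⟩ through Q, begin at {v0}:
  step 1 (c): ∅  — Q cannot continue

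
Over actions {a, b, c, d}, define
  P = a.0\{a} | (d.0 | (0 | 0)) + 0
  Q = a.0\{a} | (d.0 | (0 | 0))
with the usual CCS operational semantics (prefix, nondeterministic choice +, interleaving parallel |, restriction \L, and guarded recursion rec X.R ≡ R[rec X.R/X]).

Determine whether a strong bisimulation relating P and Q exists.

bisimilar

P's transition system — 4 states:
  p0 = a.0\{a} | (d.0 | (0 | 0)) + 0 | =a=> p1, =d=> p2
  p1 = 0\{a} | (d.0 | (0 | 0)) | =d=> p3
  p2 = a.0\{a} | (0 | (0 | 0)) | =a=> p3
  p3 = 0\{a} | (0 | (0 | 0)) | ∅
Q's transition system — 4 states:
  q0 = a.0\{a} | (d.0 | (0 | 0)) | =a=> q1, =d=> q2
  q1 = 0\{a} | (d.0 | (0 | 0)) | =d=> q3
  q2 = a.0\{a} | (0 | (0 | 0)) | =a=> q3
  q3 = 0\{a} | (0 | (0 | 0)) | ∅
Bisimilarity quotient blocks:
  B0 = {p0, q0}
  B1 = {p1, q1}
  B2 = {p3, q3}
  B3 = {p2, q2}
p0 ∈ B0, q0 ∈ B0 → same block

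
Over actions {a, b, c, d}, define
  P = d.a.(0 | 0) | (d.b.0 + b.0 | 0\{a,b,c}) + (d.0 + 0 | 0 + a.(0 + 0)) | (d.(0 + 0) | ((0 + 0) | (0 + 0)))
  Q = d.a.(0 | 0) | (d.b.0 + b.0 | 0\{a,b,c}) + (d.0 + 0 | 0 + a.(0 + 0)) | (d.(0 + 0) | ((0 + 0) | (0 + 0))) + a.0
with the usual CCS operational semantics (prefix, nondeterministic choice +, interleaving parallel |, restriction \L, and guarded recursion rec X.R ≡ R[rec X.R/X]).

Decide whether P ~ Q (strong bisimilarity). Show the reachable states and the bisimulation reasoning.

not bisimilar

Reachable graph of P (17 states):
  s0 = d.a.(0 | 0) | (d.b.0 + b.0 | 0\{a,b,c}) + (d.0 + 0 | 0 + a.(0 + 0)) | (d.(0 + 0) | ((0 + 0) | (0 + 0))) | ··a··> s1, ··b··> s2, ··d··> s3, ··d··> s4, ··d··> s5, ··d··> s6
  s1 = (0 + 0) | (d.(0 + 0) | ((0 + 0) | (0 + 0))) | ··d··> s7
  s2 = d.a.(0 | 0) | (0 | 0\{a,b,c}) | ··d··> s8
  s3 = (d.0 + 0 | 0 + a.(0 + 0)) | ((0 + 0) | ((0 + 0) | (0 + 0))) | ··a··> s7, ··d··> s9
  s4 = 0 | (d.(0 + 0) | ((0 + 0) | (0 + 0))) | ··d··> s9
  s5 = a.(0 | 0) | (d.b.0 + b.0 | 0\{a,b,c}) | ··a··> s10, ··b··> s8, ··d··> s11
  s6 = d.a.(0 | 0) | b.0 | ··b··> s12, ··d··> s11
  s7 = (0 + 0) | ((0 + 0) | ((0 + 0) | (0 + 0))) | (no moves)
  s8 = a.(0 | 0) | (0 | 0\{a,b,c}) | ··a··> s13
  s9 = 0 | ((0 + 0) | ((0 + 0) | (0 + 0))) | (no moves)
  s10 = 0 | 0 | (d.b.0 + b.0 | 0\{a,b,c}) | ··b··> s13, ··d··> s14
  s11 = a.(0 | 0) | b.0 | ··a··> s14, ··b··> s15
  s12 = d.a.(0 | 0) | 0 | ··d··> s15
  s13 = 0 | 0 | (0 | 0\{a,b,c}) | (no moves)
  s14 = 0 | 0 | b.0 | ··b··> s16
  s15 = a.(0 | 0) | 0 | ··a··> s16
  s16 = 0 | 0 | 0 | (no moves)
Reachable graph of Q (18 states):
  t0 = d.a.(0 | 0) | (d.b.0 + b.0 | 0\{a,b,c}) + (d.0 + 0 | 0 + a.(0 + 0)) | (d.(0 + 0) | ((0 + 0) | (0 + 0))) + a.0 | ··a··> t1, ··a··> t2, ··b··> t3, ··d··> t4, ··d··> t5, ··d··> t6, ··d··> t7
  t1 = (0 + 0) | (d.(0 + 0) | ((0 + 0) | (0 + 0))) | ··d··> t8
  t2 = 0 | (no moves)
  t3 = d.a.(0 | 0) | (0 | 0\{a,b,c}) | ··d··> t9
  t4 = (d.0 + 0 | 0 + a.(0 + 0)) | ((0 + 0) | ((0 + 0) | (0 + 0))) | ··a··> t8, ··d··> t10
  t5 = 0 | (d.(0 + 0) | ((0 + 0) | (0 + 0))) | ··d··> t10
  t6 = a.(0 | 0) | (d.b.0 + b.0 | 0\{a,b,c}) | ··a··> t11, ··b··> t9, ··d··> t12
  t7 = d.a.(0 | 0) | b.0 | ··b··> t13, ··d··> t12
  t8 = (0 + 0) | ((0 + 0) | ((0 + 0) | (0 + 0))) | (no moves)
  t9 = a.(0 | 0) | (0 | 0\{a,b,c}) | ··a··> t14
  t10 = 0 | ((0 + 0) | ((0 + 0) | (0 + 0))) | (no moves)
  t11 = 0 | 0 | (d.b.0 + b.0 | 0\{a,b,c}) | ··b··> t14, ··d··> t15
  t12 = a.(0 | 0) | b.0 | ··a··> t15, ··b··> t16
  t13 = d.a.(0 | 0) | 0 | ··d··> t16
  t14 = 0 | 0 | (0 | 0\{a,b,c}) | (no moves)
  t15 = 0 | 0 | b.0 | ··b··> t17
  t16 = a.(0 | 0) | 0 | ··a··> t17
  t17 = 0 | 0 | 0 | (no moves)
Coarsest stable partition (strong bisimilarity classes):
  B0 = {s0}
  B1 = {s5, t6}
  B2 = {s15, s8, t16, t9}
  B3 = {s13, s16, s7, s9, t10, t14, t17, t2, t8}
  B4 = {s10, t11}
  B5 = {s14, t15}
  B6 = {s11, t12}
  B7 = {s1, s4, t1, t5}
  B8 = {s12, s2, t13, t3}
  B9 = {s6, t7}
  B10 = {s3, t4}
  B11 = {t0}
s0 ∈ B0, t0 ∈ B11 → different blocks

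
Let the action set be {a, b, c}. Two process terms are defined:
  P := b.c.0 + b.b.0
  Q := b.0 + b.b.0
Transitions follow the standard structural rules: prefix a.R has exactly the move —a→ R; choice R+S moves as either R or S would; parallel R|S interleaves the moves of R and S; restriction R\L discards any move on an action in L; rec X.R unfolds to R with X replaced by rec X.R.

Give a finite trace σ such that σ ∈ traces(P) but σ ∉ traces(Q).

bc

LTS(P): 4 reachable states
  s0 = b.c.0 + b.b.0 → —b→ s1, —b→ s2
  s1 = b.0 → —b→ s3
  s2 = c.0 → —c→ s3
  s3 = 0 → stopped
LTS(Q): 3 reachable states
  t0 = b.0 + b.b.0 → —b→ t1, —b→ t2
  t1 = 0 → stopped
  t2 = b.0 → —b→ t1
Executing bc from P (initial set {s0}):
  after b @ step 1: {s1, s2}
  after c @ step 2: {s3}
  P completes σ.
Executing bc from Q (initial set {t0}):
  after b @ step 1: {t1, t2}
  after c @ step 2: no successor for Q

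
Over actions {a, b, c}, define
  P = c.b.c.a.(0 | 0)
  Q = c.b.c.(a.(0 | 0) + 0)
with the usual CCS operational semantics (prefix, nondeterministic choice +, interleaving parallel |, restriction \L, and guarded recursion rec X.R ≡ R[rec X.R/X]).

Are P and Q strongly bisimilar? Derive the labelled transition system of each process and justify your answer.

P ~ Q

LTS(P): 5 reachable states
  m0 = c.b.c.a.(0 | 0) ⊢ =c=> m1
  m1 = b.c.a.(0 | 0) ⊢ =b=> m2
  m2 = c.a.(0 | 0) ⊢ =c=> m3
  m3 = a.(0 | 0) ⊢ =a=> m4
  m4 = 0 | 0 ⊢ ·
LTS(Q): 5 reachable states
  n0 = c.b.c.(a.(0 | 0) + 0) ⊢ =c=> n1
  n1 = b.c.(a.(0 | 0) + 0) ⊢ =b=> n2
  n2 = c.(a.(0 | 0) + 0) ⊢ =c=> n3
  n3 = a.(0 | 0) + 0 ⊢ =a=> n4
  n4 = 0 | 0 ⊢ ·
Coarsest stable partition (strong bisimilarity classes):
  B0 = {m0, n0}
  B1 = {m1, n1}
  B2 = {m2, n2}
  B3 = {m3, n3}
  B4 = {m4, n4}
m0 ∈ B0, n0 ∈ B0 → same block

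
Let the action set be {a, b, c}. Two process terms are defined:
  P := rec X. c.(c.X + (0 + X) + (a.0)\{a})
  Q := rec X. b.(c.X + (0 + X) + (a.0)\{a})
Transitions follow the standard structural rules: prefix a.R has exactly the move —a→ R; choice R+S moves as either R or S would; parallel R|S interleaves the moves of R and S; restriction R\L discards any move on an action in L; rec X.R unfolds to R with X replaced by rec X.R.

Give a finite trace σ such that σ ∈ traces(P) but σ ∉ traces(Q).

c

LTS(P): 2 reachable states
  p0 = rec X. c.(c.X + (0 + X) + (a.0)\{a}) → ··c··> p1
  p1 = c.(rec X. c.(c.X + (0 + X) + (a.0)\{a})) + (0 + (rec X. c.(c.X + (0 + X) + (a.0)\{a}))) + (a.0)\{a} → ··c··> p0, ··c··> p1
LTS(Q): 2 reachable states
  q0 = rec X. b.(c.X + (0 + X) + (a.0)\{a}) → ··b··> q1
  q1 = c.(rec X. b.(c.X + (0 + X) + (a.0)\{a})) + (0 + (rec X. b.(c.X + (0 + X) + (a.0)\{a}))) + (a.0)\{a} → ··b··> q1, ··c··> q0
Run σ = ⟨c⟩ on P: start {p0}
  step 1 (c): {p1}
  — P admits the full trace.
Run σ = ⟨c⟩ on Q: start {q0}
  step 1 (c): ∅ (Q stuck)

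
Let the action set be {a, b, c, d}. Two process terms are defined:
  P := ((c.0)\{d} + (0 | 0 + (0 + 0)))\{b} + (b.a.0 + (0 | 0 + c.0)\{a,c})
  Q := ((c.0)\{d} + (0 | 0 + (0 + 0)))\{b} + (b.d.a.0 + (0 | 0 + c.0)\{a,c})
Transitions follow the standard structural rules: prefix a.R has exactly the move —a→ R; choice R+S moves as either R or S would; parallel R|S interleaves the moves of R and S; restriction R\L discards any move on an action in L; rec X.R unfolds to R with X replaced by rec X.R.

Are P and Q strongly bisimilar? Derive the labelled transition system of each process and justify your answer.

Reachable graph of P (4 states):
  s0 = ((c.0)\{d} + (0 | 0 + (0 + 0)))\{b} + (b.a.0 + (0 | 0 + c.0)\{a,c}) ⊢ =b=> s1, =c=> s2
  s1 = a.0 ⊢ =a=> s3
  s2 = 0\{d}\{b} ⊢ (no moves)
  s3 = 0 ⊢ (no moves)
Reachable graph of Q (5 states):
  t0 = ((c.0)\{d} + (0 | 0 + (0 + 0)))\{b} + (b.d.a.0 + (0 | 0 + c.0)\{a,c}) ⊢ =b=> t1, =c=> t2
  t1 = d.a.0 ⊢ =d=> t3
  t2 = 0\{d}\{b} ⊢ (no moves)
  t3 = a.0 ⊢ =a=> t4
  t4 = 0 ⊢ (no moves)
Partition-refinement fixed point:
  B0 = {s0}
  B1 = {s2, s3, t2, t4}
  B2 = {s1, t3}
  B3 = {t0}
  B4 = {t1}
s0 ∈ B0, t0 ∈ B3 → different blocks

NO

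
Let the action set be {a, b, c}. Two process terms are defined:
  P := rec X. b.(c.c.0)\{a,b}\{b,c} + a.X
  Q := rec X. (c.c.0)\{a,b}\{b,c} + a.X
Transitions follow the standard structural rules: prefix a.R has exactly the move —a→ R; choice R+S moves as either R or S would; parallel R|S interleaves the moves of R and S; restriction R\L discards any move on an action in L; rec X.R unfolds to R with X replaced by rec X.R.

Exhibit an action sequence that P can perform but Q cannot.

b

Reachable graph of P (2 states):
  u0 = rec X. b.(c.c.0)\{a,b}\{b,c} + a.X → =a=> u0, =b=> u1
  u1 = (c.c.0)\{a,b}\{b,c} → deadlocked
Reachable graph of Q (1 states):
  v0 = rec X. (c.c.0)\{a,b}\{b,c} + a.X → =a=> v0
Executing b from P (initial set {u0}):
  [1] b ⇒ {u1}
  — P admits the full trace.
Executing b from Q (initial set {v0}):
  [1] b ⇒ ∅  — Q cannot continue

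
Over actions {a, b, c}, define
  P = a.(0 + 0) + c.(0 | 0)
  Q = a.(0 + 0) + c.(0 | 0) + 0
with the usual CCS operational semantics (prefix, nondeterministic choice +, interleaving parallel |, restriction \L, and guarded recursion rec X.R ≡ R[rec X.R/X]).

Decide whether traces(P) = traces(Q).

Reachable graph of P (3 states):
  p0 = a.(0 + 0) + c.(0 | 0) ⊢ —a→ p1, —c→ p2
  p1 = 0 + 0 ⊢ stopped
  p2 = 0 | 0 ⊢ stopped
Reachable graph of Q (3 states):
  q0 = a.(0 + 0) + c.(0 | 0) + 0 ⊢ —a→ q1, —c→ q2
  q1 = 0 + 0 ⊢ stopped
  q2 = 0 | 0 ⊢ stopped
Coarsest stable partition (strong bisimilarity classes):
  B0 = {p0, q0}
  B1 = {p1, p2, q1, q2}
p0 ∈ B0, q0 ∈ B0 → same block
Bisimilar ⇒ trace-equivalent.

traces(P) = traces(Q)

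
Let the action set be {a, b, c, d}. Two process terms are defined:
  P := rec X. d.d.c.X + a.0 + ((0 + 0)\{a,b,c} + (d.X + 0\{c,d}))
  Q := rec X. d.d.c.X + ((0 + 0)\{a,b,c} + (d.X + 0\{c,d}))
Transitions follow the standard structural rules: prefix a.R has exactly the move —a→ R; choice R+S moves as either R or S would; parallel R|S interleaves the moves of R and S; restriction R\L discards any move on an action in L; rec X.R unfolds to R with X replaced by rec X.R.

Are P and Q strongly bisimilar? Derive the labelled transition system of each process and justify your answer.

Reachable graph of P (4 states):
  m0 = rec X. d.d.c.X + a.0 + ((0 + 0)\{a,b,c} + (d.X + 0\{c,d})) has moves =a=> m1, =d=> m0, =d=> m2
  m1 = 0 has moves ∅
  m2 = d.c.(rec X. d.d.c.X + a.0 + ((0 + 0)\{a,b,c} + (d.X + 0\{c,d}))) has moves =d=> m3
  m3 = c.(rec X. d.d.c.X + a.0 + ((0 + 0)\{a,b,c} + (d.X + 0\{c,d}))) has moves =c=> m0
Reachable graph of Q (3 states):
  n0 = rec X. d.d.c.X + ((0 + 0)\{a,b,c} + (d.X + 0\{c,d})) has moves =d=> n0, =d=> n1
  n1 = d.c.(rec X. d.d.c.X + ((0 + 0)\{a,b,c} + (d.X + 0\{c,d}))) has moves =d=> n2
  n2 = c.(rec X. d.d.c.X + ((0 + 0)\{a,b,c} + (d.X + 0\{c,d}))) has moves =c=> n0
Partition-refinement fixed point:
  B0 = {m0}
  B1 = {m1}
  B2 = {m2}
  B3 = {m3}
  B4 = {n0}
  B5 = {n1}
  B6 = {n2}
m0 ∈ B0, n0 ∈ B4 → different blocks

not bisimilar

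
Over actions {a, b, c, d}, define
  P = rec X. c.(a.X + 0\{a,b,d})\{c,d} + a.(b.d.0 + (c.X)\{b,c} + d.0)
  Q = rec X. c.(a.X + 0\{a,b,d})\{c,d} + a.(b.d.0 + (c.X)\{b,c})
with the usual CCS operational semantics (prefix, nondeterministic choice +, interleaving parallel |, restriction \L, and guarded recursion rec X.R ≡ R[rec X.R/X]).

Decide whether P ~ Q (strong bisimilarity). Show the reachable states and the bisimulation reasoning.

NO

LTS(P): 8 reachable states
  p0 = rec X. c.(a.X + 0\{a,b,d})\{c,d} + a.(b.d.0 + (c.X)\{b,c} + d.0) ⊢ -a-> p1, -c-> p2
  p1 = b.d.0 + (c.(rec X. c.(a.X + 0\{a,b,d})\{c,d} + a.(b.d.0 + (c.X)\{b,c} + d.0)))\{b,c} + d.0 ⊢ -b-> p3, -d-> p4
  p2 = (a.(rec X. c.(a.X + 0\{a,b,d})\{c,d} + a.(b.d.0 + (c.X)\{b,c} + d.0)) + 0\{a,b,d})\{c,d} ⊢ -a-> p5
  p3 = d.0 ⊢ -d-> p4
  p4 = 0 ⊢ stopped
  p5 = (rec X. c.(a.X + 0\{a,b,d})\{c,d} + a.(b.d.0 + (c.X)\{b,c} + d.0))\{c,d} ⊢ -a-> p6
  p6 = (b.d.0 + (c.(rec X. c.(a.X + 0\{a,b,d})\{c,d} + a.(b.d.0 + (c.X)\{b,c} + d.0)))\{b,c} + d.0)\{c,d} ⊢ -b-> p7
  p7 = (d.0)\{c,d} ⊢ stopped
LTS(Q): 8 reachable states
  q0 = rec X. c.(a.X + 0\{a,b,d})\{c,d} + a.(b.d.0 + (c.X)\{b,c}) ⊢ -a-> q1, -c-> q2
  q1 = b.d.0 + (c.(rec X. c.(a.X + 0\{a,b,d})\{c,d} + a.(b.d.0 + (c.X)\{b,c})))\{b,c} ⊢ -b-> q3
  q2 = (a.(rec X. c.(a.X + 0\{a,b,d})\{c,d} + a.(b.d.0 + (c.X)\{b,c})) + 0\{a,b,d})\{c,d} ⊢ -a-> q4
  q3 = d.0 ⊢ -d-> q5
  q4 = (rec X. c.(a.X + 0\{a,b,d})\{c,d} + a.(b.d.0 + (c.X)\{b,c}))\{c,d} ⊢ -a-> q6
  q5 = 0 ⊢ stopped
  q6 = (b.d.0 + (c.(rec X. c.(a.X + 0\{a,b,d})\{c,d} + a.(b.d.0 + (c.X)\{b,c})))\{b,c})\{c,d} ⊢ -b-> q7
  q7 = (d.0)\{c,d} ⊢ stopped
Coarsest stable partition (strong bisimilarity classes):
  B0 = {p0}
  B1 = {p1}
  B2 = {p4, p7, q5, q7}
  B3 = {p3, q3}
  B4 = {p2, q2}
  B5 = {p5, q4}
  B6 = {p6, q6}
  B7 = {q0}
  B8 = {q1}
p0 ∈ B0, q0 ∈ B7 → different blocks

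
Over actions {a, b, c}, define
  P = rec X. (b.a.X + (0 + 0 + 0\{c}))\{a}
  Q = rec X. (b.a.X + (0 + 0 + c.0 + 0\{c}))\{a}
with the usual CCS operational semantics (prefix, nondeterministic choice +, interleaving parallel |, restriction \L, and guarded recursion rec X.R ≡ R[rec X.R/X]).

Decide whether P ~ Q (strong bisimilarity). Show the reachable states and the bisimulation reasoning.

not bisimilar

LTS(P): 2 reachable states
  u0 = rec X. (b.a.X + (0 + 0 + 0\{c}))\{a} :: ··b··> u1
  u1 = (a.(rec X. (b.a.X + (0 + 0 + 0\{c}))\{a}))\{a} :: deadlocked
LTS(Q): 3 reachable states
  v0 = rec X. (b.a.X + (0 + 0 + c.0 + 0\{c}))\{a} :: ··b··> v1, ··c··> v2
  v1 = (a.(rec X. (b.a.X + (0 + 0 + c.0 + 0\{c}))\{a}))\{a} :: deadlocked
  v2 = 0\{a} :: deadlocked
Bisimilarity quotient blocks:
  B0 = {u0}
  B1 = {u1, v1, v2}
  B2 = {v0}
u0 ∈ B0, v0 ∈ B2 → different blocks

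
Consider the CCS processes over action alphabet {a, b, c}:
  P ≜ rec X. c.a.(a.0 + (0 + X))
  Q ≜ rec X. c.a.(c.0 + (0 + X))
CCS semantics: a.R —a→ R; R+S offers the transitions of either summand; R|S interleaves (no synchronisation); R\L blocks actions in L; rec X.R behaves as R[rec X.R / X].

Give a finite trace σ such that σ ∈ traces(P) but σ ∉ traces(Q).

caa

Reachable graph of P (4 states):
  m0 = rec X. c.a.(a.0 + (0 + X)) :: -c-> m1
  m1 = a.(a.0 + (0 + (rec X. c.a.(a.0 + (0 + X))))) :: -a-> m2
  m2 = a.0 + (0 + (rec X. c.a.(a.0 + (0 + X)))) :: -a-> m3, -c-> m1
  m3 = 0 :: (no moves)
Reachable graph of Q (4 states):
  n0 = rec X. c.a.(c.0 + (0 + X)) :: -c-> n1
  n1 = a.(c.0 + (0 + (rec X. c.a.(c.0 + (0 + X))))) :: -a-> n2
  n2 = c.0 + (0 + (rec X. c.a.(c.0 + (0 + X)))) :: -c-> n1, -c-> n3
  n3 = 0 :: (no moves)
Executing caa from P (initial set {m0}):
  [1] c ⇒ {m1}
  [2] a ⇒ {m2}
  [3] a ⇒ {m3}
  — P admits the full trace.
Executing caa from Q (initial set {n0}):
  [1] c ⇒ {n1}
  [2] a ⇒ {n2}
  [3] a ⇒ ∅ (Q stuck)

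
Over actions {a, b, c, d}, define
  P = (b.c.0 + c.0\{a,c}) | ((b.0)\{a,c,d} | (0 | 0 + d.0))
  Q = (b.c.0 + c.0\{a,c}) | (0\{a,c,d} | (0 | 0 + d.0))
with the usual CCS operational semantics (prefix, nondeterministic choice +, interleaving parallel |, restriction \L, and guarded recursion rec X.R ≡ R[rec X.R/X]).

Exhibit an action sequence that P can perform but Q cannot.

bb

LTS(P): 16 reachable states
  u0 = (b.c.0 + c.0\{a,c}) | ((b.0)\{a,c,d} | (0 | 0 + d.0)) → -b-> u1, -b-> u2, -c-> u3, -d-> u4
  u1 = (b.c.0 + c.0\{a,c}) | (0\{a,c,d} | (0 | 0 + d.0)) → -b-> u5, -c-> u6, -d-> u7
  u2 = c.0 | ((b.0)\{a,c,d} | (0 | 0 + d.0)) → -b-> u5, -c-> u8, -d-> u9
  u3 = 0\{a,c} | ((b.0)\{a,c,d} | (0 | 0 + d.0)) → -b-> u6, -d-> u10
  u4 = (b.c.0 + c.0\{a,c}) | ((b.0)\{a,c,d} | 0) → -b-> u7, -b-> u9, -c-> u10
  u5 = c.0 | (0\{a,c,d} | (0 | 0 + d.0)) → -c-> u11, -d-> u12
  u6 = 0\{a,c} | (0\{a,c,d} | (0 | 0 + d.0)) → -d-> u13
  u7 = (b.c.0 + c.0\{a,c}) | (0\{a,c,d} | 0) → -b-> u12, -c-> u13
  u8 = 0 | ((b.0)\{a,c,d} | (0 | 0 + d.0)) → -b-> u11, -d-> u14
  u9 = c.0 | ((b.0)\{a,c,d} | 0) → -b-> u12, -c-> u14
  u10 = 0\{a,c} | ((b.0)\{a,c,d} | 0) → -b-> u13
  u11 = 0 | (0\{a,c,d} | (0 | 0 + d.0)) → -d-> u15
  u12 = c.0 | (0\{a,c,d} | 0) → -c-> u15
  u13 = 0\{a,c} | (0\{a,c,d} | 0) → ·
  u14 = 0 | ((b.0)\{a,c,d} | 0) → -b-> u15
  u15 = 0 | (0\{a,c,d} | 0) → ·
LTS(Q): 8 reachable states
  v0 = (b.c.0 + c.0\{a,c}) | (0\{a,c,d} | (0 | 0 + d.0)) → -b-> v1, -c-> v2, -d-> v3
  v1 = c.0 | (0\{a,c,d} | (0 | 0 + d.0)) → -c-> v4, -d-> v5
  v2 = 0\{a,c} | (0\{a,c,d} | (0 | 0 + d.0)) → -d-> v6
  v3 = (b.c.0 + c.0\{a,c}) | (0\{a,c,d} | 0) → -b-> v5, -c-> v6
  v4 = 0 | (0\{a,c,d} | (0 | 0 + d.0)) → -d-> v7
  v5 = c.0 | (0\{a,c,d} | 0) → -c-> v7
  v6 = 0\{a,c} | (0\{a,c,d} | 0) → ·
  v7 = 0 | (0\{a,c,d} | 0) → ·
Run σ = ⟨bb⟩ on P: start {u0}
  step 1 (b): {u1, u2}
  step 2 (b): {u5}
  — P admits the full trace.
Run σ = ⟨bb⟩ on Q: start {v0}
  step 1 (b): {v1}
  step 2 (b): ∅  — Q cannot continue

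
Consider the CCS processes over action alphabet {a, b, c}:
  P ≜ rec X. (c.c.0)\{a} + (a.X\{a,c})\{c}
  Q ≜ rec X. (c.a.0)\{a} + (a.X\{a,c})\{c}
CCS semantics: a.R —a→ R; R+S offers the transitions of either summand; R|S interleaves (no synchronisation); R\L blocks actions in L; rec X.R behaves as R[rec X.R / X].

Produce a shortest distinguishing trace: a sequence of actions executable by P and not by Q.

cc

P's transition system — 4 states:
  u0 = rec X. (c.c.0)\{a} + (a.X\{a,c})\{c} | —a→ u1, —c→ u2
  u1 = (rec X. (c.c.0)\{a} + (a.X\{a,c})\{c})\{a,c}\{c} | stopped
  u2 = (c.0)\{a} | —c→ u3
  u3 = 0\{a} | stopped
Q's transition system — 3 states:
  v0 = rec X. (c.a.0)\{a} + (a.X\{a,c})\{c} | —a→ v1, —c→ v2
  v1 = (rec X. (c.a.0)\{a} + (a.X\{a,c})\{c})\{a,c}\{c} | stopped
  v2 = (a.0)\{a} | stopped
Run σ = ⟨cc⟩ on P: start {u0}
  [1] c ⇒ {u2}
  [2] c ⇒ {u3}
  — P admits the full trace.
Run σ = ⟨cc⟩ on Q: start {v0}
  [1] c ⇒ {v2}
  [2] c ⇒ no successor for Q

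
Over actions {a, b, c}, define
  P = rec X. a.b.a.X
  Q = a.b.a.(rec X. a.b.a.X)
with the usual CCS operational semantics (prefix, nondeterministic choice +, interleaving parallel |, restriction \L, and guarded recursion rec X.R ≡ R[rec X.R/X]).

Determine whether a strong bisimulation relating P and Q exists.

P ~ Q

P's transition system — 3 states:
  m0 = rec X. a.b.a.X | =a=> m1
  m1 = b.a.(rec X. a.b.a.X) | =b=> m2
  m2 = a.(rec X. a.b.a.X) | =a=> m0
Q's transition system — 4 states:
  n0 = a.b.a.(rec X. a.b.a.X) | =a=> n1
  n1 = b.a.(rec X. a.b.a.X) | =b=> n2
  n2 = a.(rec X. a.b.a.X) | =a=> n3
  n3 = rec X. a.b.a.X | =a=> n1
Coarsest stable partition (strong bisimilarity classes):
  B0 = {m0, n0, n3}
  B1 = {m1, n1}
  B2 = {m2, n2}
m0 ∈ B0, n0 ∈ B0 → same block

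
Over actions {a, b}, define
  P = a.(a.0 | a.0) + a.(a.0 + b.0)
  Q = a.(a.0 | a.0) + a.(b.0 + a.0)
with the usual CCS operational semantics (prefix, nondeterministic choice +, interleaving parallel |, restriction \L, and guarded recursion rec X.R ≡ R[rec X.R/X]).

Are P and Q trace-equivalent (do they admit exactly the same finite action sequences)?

P's transition system — 7 states:
  u0 = a.(a.0 | a.0) + a.(a.0 + b.0) ⊢ ··a··> u1, ··a··> u2
  u1 = a.0 + b.0 ⊢ ··a··> u3, ··b··> u3
  u2 = a.0 | a.0 ⊢ ··a··> u4, ··a··> u5
  u3 = 0 ⊢ stopped
  u4 = 0 | a.0 ⊢ ··a··> u6
  u5 = a.0 | 0 ⊢ ··a··> u6
  u6 = 0 | 0 ⊢ stopped
Q's transition system — 7 states:
  v0 = a.(a.0 | a.0) + a.(b.0 + a.0) ⊢ ··a··> v1, ··a··> v2
  v1 = a.0 | a.0 ⊢ ··a··> v3, ··a··> v4
  v2 = b.0 + a.0 ⊢ ··a··> v5, ··b··> v5
  v3 = 0 | a.0 ⊢ ··a··> v6
  v4 = a.0 | 0 ⊢ ··a··> v6
  v5 = 0 ⊢ stopped
  v6 = 0 | 0 ⊢ stopped
Bisimilarity quotient blocks:
  B0 = {u0, v0}
  B1 = {u1, v2}
  B2 = {u3, u6, v5, v6}
  B3 = {u2, v1}
  B4 = {u4, u5, v3, v4}
u0 ∈ B0, v0 ∈ B0 → same block
Bisimilar ⇒ trace-equivalent.

traces(P) = traces(Q)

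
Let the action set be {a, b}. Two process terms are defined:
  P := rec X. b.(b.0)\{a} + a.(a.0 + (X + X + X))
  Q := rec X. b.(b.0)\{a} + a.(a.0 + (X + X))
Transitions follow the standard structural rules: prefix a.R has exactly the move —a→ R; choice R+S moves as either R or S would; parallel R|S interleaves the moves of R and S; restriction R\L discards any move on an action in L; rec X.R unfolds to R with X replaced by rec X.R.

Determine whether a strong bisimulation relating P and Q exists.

P ~ Q

Reachable graph of P (5 states):
  m0 = rec X. b.(b.0)\{a} + a.(a.0 + (X + X + X)) ⊢ ··a··> m1, ··b··> m2
  m1 = a.0 + ((rec X. b.(b.0)\{a} + a.(a.0 + (X + X + X))) + (rec X. b.(b.0)\{a} + a.(a.0 + (X + X + X))) + (rec X. b.(b.0)\{a} + a.(a.0 + (X + X + X)))) ⊢ ··a··> m1, ··a··> m3, ··b··> m2
  m2 = (b.0)\{a} ⊢ ··b··> m4
  m3 = 0 ⊢ ·
  m4 = 0\{a} ⊢ ·
Reachable graph of Q (5 states):
  n0 = rec X. b.(b.0)\{a} + a.(a.0 + (X + X)) ⊢ ··a··> n1, ··b··> n2
  n1 = a.0 + ((rec X. b.(b.0)\{a} + a.(a.0 + (X + X))) + (rec X. b.(b.0)\{a} + a.(a.0 + (X + X)))) ⊢ ··a··> n1, ··a··> n3, ··b··> n2
  n2 = (b.0)\{a} ⊢ ··b··> n4
  n3 = 0 ⊢ ·
  n4 = 0\{a} ⊢ ·
Coarsest stable partition (strong bisimilarity classes):
  B0 = {m0, n0}
  B1 = {m2, n2}
  B2 = {m3, m4, n3, n4}
  B3 = {m1, n1}
m0 ∈ B0, n0 ∈ B0 → same block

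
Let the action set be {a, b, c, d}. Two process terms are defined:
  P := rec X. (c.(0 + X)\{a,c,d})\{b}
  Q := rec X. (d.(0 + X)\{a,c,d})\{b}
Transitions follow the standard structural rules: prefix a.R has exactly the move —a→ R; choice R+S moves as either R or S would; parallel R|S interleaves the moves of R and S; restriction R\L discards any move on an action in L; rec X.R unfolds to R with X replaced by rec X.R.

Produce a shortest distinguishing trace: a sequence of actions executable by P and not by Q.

c

P's transition system — 2 states:
  p0 = rec X. (c.(0 + X)\{a,c,d})\{b} ⊢ —c→ p1
  p1 = (0 + (rec X. (c.(0 + X)\{a,c,d})\{b}))\{a,c,d}\{b} ⊢ deadlocked
Q's transition system — 2 states:
  q0 = rec X. (d.(0 + X)\{a,c,d})\{b} ⊢ —d→ q1
  q1 = (0 + (rec X. (d.(0 + X)\{a,c,d})\{b}))\{a,c,d}\{b} ⊢ deadlocked
Trace ⟨c⟩ through P, begin at {p0}:
  after c @ step 1: {p1}
  — P admits the full trace.
Trace ⟨c⟩ through Q, begin at {q0}:
  after c @ step 1: no successor for Q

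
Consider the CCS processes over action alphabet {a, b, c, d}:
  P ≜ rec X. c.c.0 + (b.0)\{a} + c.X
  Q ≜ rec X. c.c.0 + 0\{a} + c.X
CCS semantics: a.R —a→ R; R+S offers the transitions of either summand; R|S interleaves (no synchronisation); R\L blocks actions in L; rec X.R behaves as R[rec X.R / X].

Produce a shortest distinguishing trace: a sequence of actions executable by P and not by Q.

b

P's transition system — 4 states:
  s0 = rec X. c.c.0 + (b.0)\{a} + c.X | --b--▸ s1, --c--▸ s0, --c--▸ s2
  s1 = 0\{a} | (no moves)
  s2 = c.0 | --c--▸ s3
  s3 = 0 | (no moves)
Q's transition system — 3 states:
  t0 = rec X. c.c.0 + 0\{a} + c.X | --c--▸ t0, --c--▸ t1
  t1 = c.0 | --c--▸ t2
  t2 = 0 | (no moves)
Run σ = ⟨b⟩ on P: start {s0}
  [1] b ⇒ {s1}
  — P admits the full trace.
Run σ = ⟨b⟩ on Q: start {t0}
  [1] b ⇒ ∅ (Q stuck)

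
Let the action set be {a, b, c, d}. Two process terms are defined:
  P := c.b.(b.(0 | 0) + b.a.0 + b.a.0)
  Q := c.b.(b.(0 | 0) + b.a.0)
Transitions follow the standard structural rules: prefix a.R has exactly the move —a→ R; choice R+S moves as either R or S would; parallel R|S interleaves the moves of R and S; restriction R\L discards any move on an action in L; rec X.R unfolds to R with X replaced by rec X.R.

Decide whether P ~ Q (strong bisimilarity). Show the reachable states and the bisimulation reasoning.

Reachable graph of P (6 states):
  m0 = c.b.(b.(0 | 0) + b.a.0 + b.a.0) ⊢ —c→ m1
  m1 = b.(b.(0 | 0) + b.a.0 + b.a.0) ⊢ —b→ m2
  m2 = b.(0 | 0) + b.a.0 + b.a.0 ⊢ —b→ m3, —b→ m4
  m3 = 0 | 0 ⊢ ∅
  m4 = a.0 ⊢ —a→ m5
  m5 = 0 ⊢ ∅
Reachable graph of Q (6 states):
  n0 = c.b.(b.(0 | 0) + b.a.0) ⊢ —c→ n1
  n1 = b.(b.(0 | 0) + b.a.0) ⊢ —b→ n2
  n2 = b.(0 | 0) + b.a.0 ⊢ —b→ n3, —b→ n4
  n3 = 0 | 0 ⊢ ∅
  n4 = a.0 ⊢ —a→ n5
  n5 = 0 ⊢ ∅
Coarsest stable partition (strong bisimilarity classes):
  B0 = {m0, n0}
  B1 = {m1, n1}
  B2 = {m2, n2}
  B3 = {m4, n4}
  B4 = {m3, m5, n3, n5}
m0 ∈ B0, n0 ∈ B0 → same block

YES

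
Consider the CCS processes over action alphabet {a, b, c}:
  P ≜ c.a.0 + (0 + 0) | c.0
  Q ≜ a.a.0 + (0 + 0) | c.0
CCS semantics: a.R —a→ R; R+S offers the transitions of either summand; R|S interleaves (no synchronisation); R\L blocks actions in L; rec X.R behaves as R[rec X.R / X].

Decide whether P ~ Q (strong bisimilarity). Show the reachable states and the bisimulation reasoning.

LTS(P): 4 reachable states
  m0 = c.a.0 + (0 + 0) | c.0 → -c-> m1, -c-> m2
  m1 = (0 + 0) | 0 → stopped
  m2 = a.0 → -a-> m3
  m3 = 0 → stopped
LTS(Q): 4 reachable states
  n0 = a.a.0 + (0 + 0) | c.0 → -a-> n1, -c-> n2
  n1 = a.0 → -a-> n3
  n2 = (0 + 0) | 0 → stopped
  n3 = 0 → stopped
Coarsest stable partition (strong bisimilarity classes):
  B0 = {m0}
  B1 = {m1, m3, n2, n3}
  B2 = {m2, n1}
  B3 = {n0}
m0 ∈ B0, n0 ∈ B3 → different blocks

P ≁ Q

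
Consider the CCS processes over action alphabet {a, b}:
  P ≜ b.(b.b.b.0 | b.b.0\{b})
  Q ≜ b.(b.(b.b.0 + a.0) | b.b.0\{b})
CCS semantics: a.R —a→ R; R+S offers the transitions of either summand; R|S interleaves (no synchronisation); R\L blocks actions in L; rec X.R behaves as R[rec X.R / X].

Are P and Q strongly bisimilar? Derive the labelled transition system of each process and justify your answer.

not bisimilar

LTS(P): 13 reachable states
  p0 = b.(b.b.b.0 | b.b.0\{b}) → --b--▸ p1
  p1 = b.b.b.0 | b.b.0\{b} → --b--▸ p2, --b--▸ p3
  p2 = b.b.0 | b.b.0\{b} → --b--▸ p4, --b--▸ p5
  p3 = b.b.b.0 | b.0\{b} → --b--▸ p5, --b--▸ p6
  p4 = b.0 | b.b.0\{b} → --b--▸ p7, --b--▸ p8
  p5 = b.b.0 | b.0\{b} → --b--▸ p8, --b--▸ p9
  p6 = b.b.b.0 | 0\{b} → --b--▸ p9
  p7 = 0 | b.b.0\{b} → --b--▸ p10
  p8 = b.0 | b.0\{b} → --b--▸ p10, --b--▸ p11
  p9 = b.b.0 | 0\{b} → --b--▸ p11
  p10 = 0 | b.0\{b} → --b--▸ p12
  p11 = b.0 | 0\{b} → --b--▸ p12
  p12 = 0 | 0\{b} → stopped
LTS(Q): 13 reachable states
  q0 = b.(b.(b.b.0 + a.0) | b.b.0\{b}) → --b--▸ q1
  q1 = b.(b.b.0 + a.0) | b.b.0\{b} → --b--▸ q2, --b--▸ q3
  q2 = (b.b.0 + a.0) | b.b.0\{b} → --a--▸ q4, --b--▸ q5, --b--▸ q6
  q3 = b.(b.b.0 + a.0) | b.0\{b} → --b--▸ q5, --b--▸ q7
  q4 = 0 | b.b.0\{b} → --b--▸ q8
  q5 = (b.b.0 + a.0) | b.0\{b} → --a--▸ q8, --b--▸ q10, --b--▸ q9
  q6 = b.0 | b.b.0\{b} → --b--▸ q10, --b--▸ q4
  q7 = b.(b.b.0 + a.0) | 0\{b} → --b--▸ q9
  q8 = 0 | b.0\{b} → --b--▸ q11
  q9 = (b.b.0 + a.0) | 0\{b} → --a--▸ q11, --b--▸ q12
  q10 = b.0 | b.0\{b} → --b--▸ q12, --b--▸ q8
  q11 = 0 | 0\{b} → stopped
  q12 = b.0 | 0\{b} → --b--▸ q11
Partition-refinement fixed point:
  B0 = {p0}
  B1 = {p1}
  B2 = {p2, p3}
  B3 = {p4, p5, p6, q6}
  B4 = {p7, p8, p9, q10, q4}
  B5 = {p10, p11, q12, q8}
  B6 = {p12, q11}
  B7 = {q0}
  B8 = {q1}
  B9 = {q3}
  B10 = {q5}
  B11 = {q9}
  B12 = {q7}
  B13 = {q2}
p0 ∈ B0, q0 ∈ B7 → different blocks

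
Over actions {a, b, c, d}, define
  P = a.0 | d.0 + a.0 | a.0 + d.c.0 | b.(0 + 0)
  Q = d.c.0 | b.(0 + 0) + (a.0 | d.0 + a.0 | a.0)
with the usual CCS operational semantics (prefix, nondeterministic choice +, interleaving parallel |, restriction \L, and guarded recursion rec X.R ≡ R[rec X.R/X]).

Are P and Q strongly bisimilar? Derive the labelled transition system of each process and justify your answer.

Reachable graph of P (10 states):
  m0 = a.0 | d.0 + a.0 | a.0 + d.c.0 | b.(0 + 0) :: =a=> m1, =a=> m2, =a=> m3, =b=> m4, =d=> m3, =d=> m5
  m1 = 0 | a.0 :: =a=> m6
  m2 = 0 | d.0 :: =d=> m6
  m3 = a.0 | 0 :: =a=> m6
  m4 = d.c.0 | (0 + 0) :: =d=> m7
  m5 = c.0 | b.(0 + 0) :: =b=> m7, =c=> m8
  m6 = 0 | 0 :: stopped
  m7 = c.0 | (0 + 0) :: =c=> m9
  m8 = 0 | b.(0 + 0) :: =b=> m9
  m9 = 0 | (0 + 0) :: stopped
Reachable graph of Q (10 states):
  n0 = d.c.0 | b.(0 + 0) + (a.0 | d.0 + a.0 | a.0) :: =a=> n1, =a=> n2, =a=> n3, =b=> n4, =d=> n3, =d=> n5
  n1 = 0 | a.0 :: =a=> n6
  n2 = 0 | d.0 :: =d=> n6
  n3 = a.0 | 0 :: =a=> n6
  n4 = d.c.0 | (0 + 0) :: =d=> n7
  n5 = c.0 | b.(0 + 0) :: =b=> n7, =c=> n8
  n6 = 0 | 0 :: stopped
  n7 = c.0 | (0 + 0) :: =c=> n9
  n8 = 0 | b.(0 + 0) :: =b=> n9
  n9 = 0 | (0 + 0) :: stopped
Partition-refinement fixed point:
  B0 = {m0, n0}
  B1 = {m2, n2}
  B2 = {m6, m9, n6, n9}
  B3 = {m1, m3, n1, n3}
  B4 = {m4, n4}
  B5 = {m7, n7}
  B6 = {m5, n5}
  B7 = {m8, n8}
m0 ∈ B0, n0 ∈ B0 → same block

bisimilar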